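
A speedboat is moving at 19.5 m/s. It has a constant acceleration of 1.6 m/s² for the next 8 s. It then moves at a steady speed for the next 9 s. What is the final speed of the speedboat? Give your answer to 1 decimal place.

Phase 1 (accelerating): v₀ = 19.5 m/s, a = 1.6 m/s².
v = v₀ + at = 19.5 + (1.6)(8) = 32.3 m/s
Δx = v₀t + ½at² = 19.5·8 + 0.5·1.6·8² = 207 m

Phase 2 (constant speed): v₀ = 32.3 m/s, a = 0 m/s².
v = v₀ + at = 32.3 + (0)(9) = 32.3 m/s
Δx = v₀t + ½at² = 32.3·9 + 0.5·0·9² = 291 m
Final speed = 32.3 m/s

32.3 m/s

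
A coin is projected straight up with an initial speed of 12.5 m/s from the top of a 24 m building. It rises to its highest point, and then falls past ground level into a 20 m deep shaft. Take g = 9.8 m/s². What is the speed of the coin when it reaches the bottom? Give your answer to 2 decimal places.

31.92 m/s

Phase 1 (rising): v₀ = 12.5 m/s, a = -9.8 m/s².
v = v₀ + at → t = (0 − 12.5) / -9.8 = 1.28 s
v² = v₀² + 2aΔx → Δx = (0² − 12.5²)/(2·-9.8) = 7.97 m

Phase 2 (falling): v₀ = 0 m/s, a = -9.8 m/s².
Falls 52.0 m from rest: t = √(2·52.0/9.8) = 3.26 s; v = g·t = 31.9 m/s.
Final speed = 31.9 m/s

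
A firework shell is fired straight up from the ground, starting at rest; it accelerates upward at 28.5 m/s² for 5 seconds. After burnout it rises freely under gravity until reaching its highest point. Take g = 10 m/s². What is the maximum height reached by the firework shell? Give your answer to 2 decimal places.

Phase 1 (powered ascent): v₀ = 0 m/s, a = 28.5 m/s².
v = v₀ + at = 0 + (28.5)(5) = 142 m/s
Δx = v₀t + ½at² = 0·5 + 0.5·28.5·5² = 356 m

Phase 2 (coasting upward): v₀ = 142 m/s, a = -10 m/s².
v = v₀ + at → t = (0 − 142) / -10 = 14.2 s
v² = v₀² + 2aΔx → Δx = (0² − 142²)/(2·-10) = 1020 m
Maximum height = 356 + 1020 = 1370 m

1371.56 m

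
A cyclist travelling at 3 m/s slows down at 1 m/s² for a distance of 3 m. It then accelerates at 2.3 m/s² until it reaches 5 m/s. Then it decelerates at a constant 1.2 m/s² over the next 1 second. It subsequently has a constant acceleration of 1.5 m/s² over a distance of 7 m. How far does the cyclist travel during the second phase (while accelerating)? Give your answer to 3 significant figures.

Phase 1 (decelerating): v₀ = 3.00 m/s, a = -1 m/s².
v² = v₀² + 2aΔx = 3.00² + 2·-1·3 = 3.00 → v = 1.73 m/s
t = (v − v₀)/a = (1.73 − 3.00)/-1 = 1.27 s

Phase 2 (accelerating): v₀ = 1.73 m/s, a = 2.3 m/s².
v = v₀ + at → t = (5 − 1.73) / 2.3 = 1.42 s
v² = v₀² + 2aΔx → Δx = (5² − 1.73²)/(2·2.3) = 4.78 m
Distance in phase 2 = 4.78 m

4.78 m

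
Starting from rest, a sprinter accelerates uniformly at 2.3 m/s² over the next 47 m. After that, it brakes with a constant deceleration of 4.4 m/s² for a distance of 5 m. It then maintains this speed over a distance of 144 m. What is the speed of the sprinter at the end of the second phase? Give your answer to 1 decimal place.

13.1 m/s

Phase 1 (accelerating): v₀ = 0 m/s, a = 2.3 m/s².
v² = v₀² + 2aΔx = 0² + 2·2.3·47 = 216 → v = 14.7 m/s
t = (v − v₀)/a = (14.7 − 0)/2.3 = 6.39 s

Phase 2 (decelerating): v₀ = 14.7 m/s, a = -4.4 m/s².
v² = v₀² + 2aΔx = 14.7² + 2·-4.4·5 = 172 → v = 13.1 m/s
t = (v − v₀)/a = (13.1 − 14.7)/-4.4 = 0.359 s
Speed at end of phase 2 = 13.1 m/s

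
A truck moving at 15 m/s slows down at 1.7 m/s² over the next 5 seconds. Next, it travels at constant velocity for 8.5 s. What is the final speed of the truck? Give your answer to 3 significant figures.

Phase 1 (decelerating): v₀ = 15.0 m/s, a = -1.7 m/s².
v = v₀ + at = 15.0 + (-1.7)(5) = 6.50 m/s
Δx = v₀t + ½at² = 15.0·5 + 0.5·-1.7·5² = 53.8 m

Phase 2 (constant speed): v₀ = 6.50 m/s, a = 0 m/s².
v = v₀ + at = 6.50 + (0)(8.5) = 6.50 m/s
Δx = v₀t + ½at² = 6.50·8.5 + 0.5·0·8.5² = 55.2 m
Final speed = 6.50 m/s

6.50 m/s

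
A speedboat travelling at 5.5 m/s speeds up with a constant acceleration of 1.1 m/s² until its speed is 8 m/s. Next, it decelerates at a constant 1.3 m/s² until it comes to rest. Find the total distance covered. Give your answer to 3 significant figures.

Phase 1 (accelerating): v₀ = 5.50 m/s, a = 1.1 m/s².
v = v₀ + at → t = (8 − 5.50) / 1.1 = 2.27 s
v² = v₀² + 2aΔx → Δx = (8² − 5.50²)/(2·1.1) = 15.3 m

Phase 2 (decelerating): v₀ = 8.00 m/s, a = -1.3 m/s².
v = v₀ + at → t = (0 − 8.00) / -1.3 = 6.15 s
v² = v₀² + 2aΔx → Δx = (0² − 8.00²)/(2·-1.3) = 24.6 m
Total distance = 15.3 + 24.6 = 40.0 m

40.0 m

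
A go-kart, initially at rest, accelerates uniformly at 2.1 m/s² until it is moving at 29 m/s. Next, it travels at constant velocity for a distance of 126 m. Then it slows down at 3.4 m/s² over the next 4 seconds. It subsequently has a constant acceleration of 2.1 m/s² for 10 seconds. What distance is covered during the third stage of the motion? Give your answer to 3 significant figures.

88.8 m

Phase 1 (accelerating): v₀ = 0 m/s, a = 2.1 m/s².
v = v₀ + at → t = (29 − 0) / 2.1 = 13.8 s
v² = v₀² + 2aΔx → Δx = (29² − 0²)/(2·2.1) = 200 m

Phase 2 (constant speed): v₀ = 29.0 m/s, a = 0 m/s².
Constant speed: t = d/v = 126/29.0 = 4.34 s

Phase 3 (decelerating): v₀ = 29.0 m/s, a = -3.4 m/s².
v = v₀ + at = 29.0 + (-3.4)(4) = 15.4 m/s
Δx = v₀t + ½at² = 29.0·4 + 0.5·-3.4·4² = 88.8 m
Distance in phase 3 = 88.8 m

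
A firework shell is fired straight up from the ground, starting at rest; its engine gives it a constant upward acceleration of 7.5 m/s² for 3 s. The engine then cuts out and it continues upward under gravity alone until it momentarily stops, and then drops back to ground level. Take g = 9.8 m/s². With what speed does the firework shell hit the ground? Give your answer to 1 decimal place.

34.2 m/s

Phase 1 (powered ascent): v₀ = 0 m/s, a = 7.5 m/s².
v = v₀ + at = 0 + (7.5)(3) = 22.5 m/s
Δx = v₀t + ½at² = 0·3 + 0.5·7.5·3² = 33.8 m

Phase 2 (coasting upward): v₀ = 22.5 m/s, a = -9.8 m/s².
v = v₀ + at → t = (0 − 22.5) / -9.8 = 2.30 s
v² = v₀² + 2aΔx → Δx = (0² − 22.5²)/(2·-9.8) = 25.8 m

Phase 3 (free fall): v₀ = 0 m/s, a = -9.8 m/s².
Falls 59.6 m from rest: t = √(2·59.6/9.8) = 3.49 s; v = g·t = 34.2 m/s.
Impact speed = 34.2 m/s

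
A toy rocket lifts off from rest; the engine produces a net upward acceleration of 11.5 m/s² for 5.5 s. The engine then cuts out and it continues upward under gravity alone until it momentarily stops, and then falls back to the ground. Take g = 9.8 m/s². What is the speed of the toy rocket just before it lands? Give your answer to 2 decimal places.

Phase 1 (powered ascent): v₀ = 0 m/s, a = 11.5 m/s².
v = v₀ + at = 0 + (11.5)(5.5) = 63.2 m/s
Δx = v₀t + ½at² = 0·5.5 + 0.5·11.5·5.5² = 174 m

Phase 2 (coasting upward): v₀ = 63.2 m/s, a = -9.8 m/s².
v = v₀ + at → t = (0 − 63.2) / -9.8 = 6.45 s
v² = v₀² + 2aΔx → Δx = (0² − 63.2²)/(2·-9.8) = 204 m

Phase 3 (free fall): v₀ = 0 m/s, a = -9.8 m/s².
Falls 378 m from rest: t = √(2·378/9.8) = 8.78 s; v = g·t = 86.1 m/s.
Impact speed = 86.1 m/s

86.08 m/s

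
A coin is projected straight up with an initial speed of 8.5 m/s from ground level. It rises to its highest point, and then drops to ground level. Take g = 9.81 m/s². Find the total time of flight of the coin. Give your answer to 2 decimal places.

1.73 s

Phase 1 (rising): v₀ = 8.50 m/s, a = -9.81 m/s².
v = v₀ + at → t = (0 − 8.50) / -9.81 = 0.866 s
v² = v₀² + 2aΔx → Δx = (0² − 8.50²)/(2·-9.81) = 3.68 m

Phase 2 (falling): v₀ = 0 m/s, a = -9.81 m/s².
Falls 3.68 m from rest: t = √(2·3.68/9.81) = 0.866 s; v = g·t = 8.50 m/s.
Total time = 0.866 + 0.866 = 1.73 s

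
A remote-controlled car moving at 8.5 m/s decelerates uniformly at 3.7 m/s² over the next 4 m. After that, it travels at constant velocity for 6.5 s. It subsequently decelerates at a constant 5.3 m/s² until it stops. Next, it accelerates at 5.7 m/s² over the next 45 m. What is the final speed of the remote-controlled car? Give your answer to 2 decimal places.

22.65 m/s

Phase 1 (decelerating): v₀ = 8.50 m/s, a = -3.7 m/s².
v² = v₀² + 2aΔx = 8.50² + 2·-3.7·4 = 42.6 → v = 6.53 m/s
t = (v − v₀)/a = (6.53 − 8.50)/-3.7 = 0.532 s

Phase 2 (constant speed): v₀ = 6.53 m/s, a = 0 m/s².
v = v₀ + at = 6.53 + (0)(6.5) = 6.53 m/s
Δx = v₀t + ½at² = 6.53·6.5 + 0.5·0·6.5² = 42.4 m

Phase 3 (decelerating): v₀ = 6.53 m/s, a = -5.3 m/s².
v = v₀ + at → t = (0 − 6.53) / -5.3 = 1.23 s
v² = v₀² + 2aΔx → Δx = (0² − 6.53²)/(2·-5.3) = 4.02 m

Phase 4 (accelerating): v₀ = 0 m/s, a = 5.7 m/s².
v² = v₀² + 2aΔx = 0² + 2·5.7·45 = 513 → v = 22.6 m/s
t = (v − v₀)/a = (22.6 − 0)/5.7 = 3.97 s
Final speed = 22.6 m/s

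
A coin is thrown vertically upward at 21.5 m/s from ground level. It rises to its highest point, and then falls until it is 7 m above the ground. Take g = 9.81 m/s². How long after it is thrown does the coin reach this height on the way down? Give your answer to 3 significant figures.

Phase 1 (rising): v₀ = 21.5 m/s, a = -9.81 m/s².
v = v₀ + at → t = (0 − 21.5) / -9.81 = 2.19 s
v² = v₀² + 2aΔx → Δx = (0² − 21.5²)/(2·-9.81) = 23.6 m

Phase 2 (falling): v₀ = 0 m/s, a = -9.81 m/s².
Falls 16.6 m from rest: t = √(2·16.6/9.81) = 1.84 s; v = g·t = 18.0 m/s.
Total time = 2.19 + 1.84 = 4.03 s

4.03 s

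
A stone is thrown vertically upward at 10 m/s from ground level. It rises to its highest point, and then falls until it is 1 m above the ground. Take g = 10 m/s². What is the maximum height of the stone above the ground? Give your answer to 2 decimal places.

5.00 m

Phase 1 (rising): v₀ = 10.0 m/s, a = -10 m/s².
v = v₀ + at → t = (0 − 10.0) / -10 = 1.00 s
v² = v₀² + 2aΔx → Δx = (0² − 10.0²)/(2·-10) = 5.00 m
Maximum height = 5.00 m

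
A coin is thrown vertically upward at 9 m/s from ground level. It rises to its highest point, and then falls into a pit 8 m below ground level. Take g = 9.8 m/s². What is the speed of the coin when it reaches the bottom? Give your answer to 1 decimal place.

Phase 1 (rising): v₀ = 9.00 m/s, a = -9.8 m/s².
v = v₀ + at → t = (0 − 9.00) / -9.8 = 0.918 s
v² = v₀² + 2aΔx → Δx = (0² − 9.00²)/(2·-9.8) = 4.13 m

Phase 2 (falling): v₀ = 0 m/s, a = -9.8 m/s².
Falls 12.1 m from rest: t = √(2·12.1/9.8) = 1.57 s; v = g·t = 15.4 m/s.
Final speed = 15.4 m/s

15.4 m/s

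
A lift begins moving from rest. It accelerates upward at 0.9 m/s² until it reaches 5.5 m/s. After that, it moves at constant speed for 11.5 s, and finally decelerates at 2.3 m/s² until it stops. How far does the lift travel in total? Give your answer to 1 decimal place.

Phase 1 (accelerating): v₀ = 0 m/s, a = 0.9 m/s².
v = v₀ + at → t = (5.5 − 0) / 0.9 = 6.11 s
v² = v₀² + 2aΔx → Δx = (5.5² − 0²)/(2·0.9) = 16.8 m

Phase 2 (constant speed): v₀ = 5.50 m/s, a = 0 m/s².
v = v₀ + at = 5.50 + (0)(11.5) = 5.50 m/s
Δx = v₀t + ½at² = 5.50·11.5 + 0.5·0·11.5² = 63.2 m

Phase 3 (decelerating): v₀ = 5.50 m/s, a = -2.3 m/s².
v = v₀ + at → t = (0 − 5.50) / -2.3 = 2.39 s
v² = v₀² + 2aΔx → Δx = (0² − 5.50²)/(2·-2.3) = 6.58 m
Total distance = 16.8 + 63.2 + 6.58 = 86.6 m

86.6 m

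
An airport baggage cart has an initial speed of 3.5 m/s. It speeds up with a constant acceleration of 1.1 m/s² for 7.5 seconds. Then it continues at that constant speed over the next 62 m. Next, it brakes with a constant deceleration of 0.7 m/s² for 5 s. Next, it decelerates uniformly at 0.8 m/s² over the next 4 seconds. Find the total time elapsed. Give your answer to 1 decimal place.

Phase 1 (accelerating): v₀ = 3.50 m/s, a = 1.1 m/s².
v = v₀ + at = 3.50 + (1.1)(7.5) = 11.8 m/s
Δx = v₀t + ½at² = 3.50·7.5 + 0.5·1.1·7.5² = 57.2 m

Phase 2 (constant speed): v₀ = 11.8 m/s, a = 0 m/s².
Constant speed: t = d/v = 62/11.8 = 5.28 s

Phase 3 (decelerating): v₀ = 11.8 m/s, a = -0.7 m/s².
v = v₀ + at = 11.8 + (-0.7)(5) = 8.25 m/s
Δx = v₀t + ½at² = 11.8·5 + 0.5·-0.7·5² = 50.0 m

Phase 4 (decelerating): v₀ = 8.25 m/s, a = -0.8 m/s².
v = v₀ + at = 8.25 + (-0.8)(4) = 5.05 m/s
Δx = v₀t + ½at² = 8.25·4 + 0.5·-0.8·4² = 26.6 m
Total time = 7.50 + 5.28 + 5.00 + 4.00 = 21.8 s

21.8 s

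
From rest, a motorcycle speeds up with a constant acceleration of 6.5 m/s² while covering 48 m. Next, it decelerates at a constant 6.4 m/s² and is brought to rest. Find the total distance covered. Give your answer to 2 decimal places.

Phase 1 (accelerating): v₀ = 0 m/s, a = 6.5 m/s².
v² = v₀² + 2aΔx = 0² + 2·6.5·48 = 624 → v = 25.0 m/s
t = (v − v₀)/a = (25.0 − 0)/6.5 = 3.84 s

Phase 2 (decelerating): v₀ = 25.0 m/s, a = -6.4 m/s².
v = v₀ + at → t = (0 − 25.0) / -6.4 = 3.90 s
v² = v₀² + 2aΔx → Δx = (0² − 25.0²)/(2·-6.4) = 48.8 m
Total distance = 48.0 + 48.8 = 96.8 m

96.75 m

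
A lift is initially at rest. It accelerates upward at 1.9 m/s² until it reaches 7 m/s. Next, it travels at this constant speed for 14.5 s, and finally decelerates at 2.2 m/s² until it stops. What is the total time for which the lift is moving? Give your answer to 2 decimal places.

21.37 s

Phase 1 (accelerating): v₀ = 0 m/s, a = 1.9 m/s².
v = v₀ + at → t = (7 − 0) / 1.9 = 3.68 s
v² = v₀² + 2aΔx → Δx = (7² − 0²)/(2·1.9) = 12.9 m

Phase 2 (constant speed): v₀ = 7.00 m/s, a = 0 m/s².
v = v₀ + at = 7.00 + (0)(14.5) = 7.00 m/s
Δx = v₀t + ½at² = 7.00·14.5 + 0.5·0·14.5² = 102 m

Phase 3 (decelerating): v₀ = 7.00 m/s, a = -2.2 m/s².
v = v₀ + at → t = (0 − 7.00) / -2.2 = 3.18 s
v² = v₀² + 2aΔx → Δx = (0² − 7.00²)/(2·-2.2) = 11.1 m
Total time = 3.68 + 14.5 + 3.18 = 21.4 s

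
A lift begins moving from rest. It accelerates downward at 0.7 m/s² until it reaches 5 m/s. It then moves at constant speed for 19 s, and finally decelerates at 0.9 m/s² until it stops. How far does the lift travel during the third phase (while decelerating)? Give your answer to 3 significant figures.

Phase 1 (accelerating): v₀ = 0 m/s, a = 0.7 m/s².
v = v₀ + at → t = (5 − 0) / 0.7 = 7.14 s
v² = v₀² + 2aΔx → Δx = (5² − 0²)/(2·0.7) = 17.9 m

Phase 2 (constant speed): v₀ = 5.00 m/s, a = 0 m/s².
v = v₀ + at = 5.00 + (0)(19) = 5.00 m/s
Δx = v₀t + ½at² = 5.00·19 + 0.5·0·19² = 95.0 m

Phase 3 (decelerating): v₀ = 5.00 m/s, a = -0.9 m/s².
v = v₀ + at → t = (0 − 5.00) / -0.9 = 5.56 s
v² = v₀² + 2aΔx → Δx = (0² − 5.00²)/(2·-0.9) = 13.9 m
Distance in phase 3 = 13.9 m

13.9 m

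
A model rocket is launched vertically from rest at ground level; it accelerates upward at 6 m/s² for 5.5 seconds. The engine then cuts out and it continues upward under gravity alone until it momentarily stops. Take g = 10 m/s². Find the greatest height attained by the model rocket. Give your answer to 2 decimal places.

Phase 1 (powered ascent): v₀ = 0 m/s, a = 6 m/s².
v = v₀ + at = 0 + (6)(5.5) = 33.0 m/s
Δx = v₀t + ½at² = 0·5.5 + 0.5·6·5.5² = 90.8 m

Phase 2 (coasting upward): v₀ = 33.0 m/s, a = -10 m/s².
v = v₀ + at → t = (0 − 33.0) / -10 = 3.30 s
v² = v₀² + 2aΔx → Δx = (0² − 33.0²)/(2·-10) = 54.5 m
Maximum height = 90.8 + 54.5 = 145 m

145.20 m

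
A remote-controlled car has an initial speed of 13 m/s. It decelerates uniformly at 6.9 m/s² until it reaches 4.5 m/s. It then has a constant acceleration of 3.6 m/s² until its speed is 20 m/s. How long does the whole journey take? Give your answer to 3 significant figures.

5.54 s

Phase 1 (decelerating): v₀ = 13.0 m/s, a = -6.9 m/s².
v = v₀ + at → t = (4.5 − 13.0) / -6.9 = 1.23 s
v² = v₀² + 2aΔx → Δx = (4.5² − 13.0²)/(2·-6.9) = 10.8 m

Phase 2 (accelerating): v₀ = 4.50 m/s, a = 3.6 m/s².
v = v₀ + at → t = (20 − 4.50) / 3.6 = 4.31 s
v² = v₀² + 2aΔx → Δx = (20² − 4.50²)/(2·3.6) = 52.7 m
Total time = 1.23 + 4.31 = 5.54 s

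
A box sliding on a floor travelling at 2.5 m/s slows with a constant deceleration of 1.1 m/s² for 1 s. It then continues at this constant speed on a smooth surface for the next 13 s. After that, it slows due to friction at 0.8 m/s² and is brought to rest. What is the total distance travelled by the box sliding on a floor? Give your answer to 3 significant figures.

21.4 m

Phase 1 (decelerating): v₀ = 2.50 m/s, a = -1.1 m/s².
v = v₀ + at = 2.50 + (-1.1)(1) = 1.40 m/s
Δx = v₀t + ½at² = 2.50·1 + 0.5·-1.1·1² = 1.95 m

Phase 2 (constant speed): v₀ = 1.40 m/s, a = 0 m/s².
v = v₀ + at = 1.40 + (0)(13) = 1.40 m/s
Δx = v₀t + ½at² = 1.40·13 + 0.5·0·13² = 18.2 m

Phase 3 (decelerating): v₀ = 1.40 m/s, a = -0.8 m/s².
v = v₀ + at → t = (0 − 1.40) / -0.8 = 1.75 s
v² = v₀² + 2aΔx → Δx = (0² − 1.40²)/(2·-0.8) = 1.22 m
Total distance = 1.95 + 18.2 + 1.22 = 21.4 m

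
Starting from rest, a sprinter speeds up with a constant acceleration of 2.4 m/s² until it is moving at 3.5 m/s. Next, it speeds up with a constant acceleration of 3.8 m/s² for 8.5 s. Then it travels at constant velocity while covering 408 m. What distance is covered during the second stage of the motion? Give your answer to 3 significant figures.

167 m

Phase 1 (accelerating): v₀ = 0 m/s, a = 2.4 m/s².
v = v₀ + at → t = (3.5 − 0) / 2.4 = 1.46 s
v² = v₀² + 2aΔx → Δx = (3.5² − 0²)/(2·2.4) = 2.55 m

Phase 2 (accelerating): v₀ = 3.50 m/s, a = 3.8 m/s².
v = v₀ + at = 3.50 + (3.8)(8.5) = 35.8 m/s
Δx = v₀t + ½at² = 3.50·8.5 + 0.5·3.8·8.5² = 167 m
Distance in phase 2 = 167 m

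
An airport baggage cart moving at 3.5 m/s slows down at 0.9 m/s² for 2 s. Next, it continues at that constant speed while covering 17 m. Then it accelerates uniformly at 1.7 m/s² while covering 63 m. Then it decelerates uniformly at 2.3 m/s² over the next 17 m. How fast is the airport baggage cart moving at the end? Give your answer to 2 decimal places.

11.79 m/s

Phase 1 (decelerating): v₀ = 3.50 m/s, a = -0.9 m/s².
v = v₀ + at = 3.50 + (-0.9)(2) = 1.70 m/s
Δx = v₀t + ½at² = 3.50·2 + 0.5·-0.9·2² = 5.20 m

Phase 2 (constant speed): v₀ = 1.70 m/s, a = 0 m/s².
Constant speed: t = d/v = 17/1.70 = 10.0 s

Phase 3 (accelerating): v₀ = 1.70 m/s, a = 1.7 m/s².
v² = v₀² + 2aΔx = 1.70² + 2·1.7·63 = 217 → v = 14.7 m/s
t = (v − v₀)/a = (14.7 − 1.70)/1.7 = 7.67 s

Phase 4 (decelerating): v₀ = 14.7 m/s, a = -2.3 m/s².
v² = v₀² + 2aΔx = 14.7² + 2·-2.3·17 = 139 → v = 11.8 m/s
t = (v − v₀)/a = (11.8 − 14.7)/-2.3 = 1.28 s
Final speed = 11.8 m/s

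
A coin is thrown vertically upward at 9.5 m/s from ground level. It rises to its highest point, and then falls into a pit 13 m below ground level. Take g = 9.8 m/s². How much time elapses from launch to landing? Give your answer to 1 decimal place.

Phase 1 (rising): v₀ = 9.50 m/s, a = -9.8 m/s².
v = v₀ + at → t = (0 − 9.50) / -9.8 = 0.969 s
v² = v₀² + 2aΔx → Δx = (0² − 9.50²)/(2·-9.8) = 4.60 m

Phase 2 (falling): v₀ = 0 m/s, a = -9.8 m/s².
Falls 17.6 m from rest: t = √(2·17.6/9.8) = 1.90 s; v = g·t = 18.6 m/s.
Total time = 0.969 + 1.90 = 2.86 s

2.9 s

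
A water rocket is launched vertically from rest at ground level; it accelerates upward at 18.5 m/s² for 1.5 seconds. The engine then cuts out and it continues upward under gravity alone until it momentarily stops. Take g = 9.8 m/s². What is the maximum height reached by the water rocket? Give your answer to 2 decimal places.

Phase 1 (powered ascent): v₀ = 0 m/s, a = 18.5 m/s².
v = v₀ + at = 0 + (18.5)(1.5) = 27.8 m/s
Δx = v₀t + ½at² = 0·1.5 + 0.5·18.5·1.5² = 20.8 m

Phase 2 (coasting upward): v₀ = 27.8 m/s, a = -9.8 m/s².
v = v₀ + at → t = (0 − 27.8) / -9.8 = 2.83 s
v² = v₀² + 2aΔx → Δx = (0² − 27.8²)/(2·-9.8) = 39.3 m
Maximum height = 20.8 + 39.3 = 60.1 m

60.10 m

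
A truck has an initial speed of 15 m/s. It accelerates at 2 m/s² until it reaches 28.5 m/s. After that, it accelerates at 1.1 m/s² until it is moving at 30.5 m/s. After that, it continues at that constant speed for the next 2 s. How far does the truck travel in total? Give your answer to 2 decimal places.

Phase 1 (accelerating): v₀ = 15.0 m/s, a = 2 m/s².
v = v₀ + at → t = (28.5 − 15.0) / 2 = 6.75 s
v² = v₀² + 2aΔx → Δx = (28.5² − 15.0²)/(2·2) = 147 m

Phase 2 (accelerating): v₀ = 28.5 m/s, a = 1.1 m/s².
v = v₀ + at → t = (30.5 − 28.5) / 1.1 = 1.82 s
v² = v₀² + 2aΔx → Δx = (30.5² − 28.5²)/(2·1.1) = 53.6 m

Phase 3 (constant speed): v₀ = 30.5 m/s, a = 0 m/s².
v = v₀ + at = 30.5 + (0)(2) = 30.5 m/s
Δx = v₀t + ½at² = 30.5·2 + 0.5·0·2² = 61.0 m
Total distance = 147 + 53.6 + 61.0 = 261 m

261.45 m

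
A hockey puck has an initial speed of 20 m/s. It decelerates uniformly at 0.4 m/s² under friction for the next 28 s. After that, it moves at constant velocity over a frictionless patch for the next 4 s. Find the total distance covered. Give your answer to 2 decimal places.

438.40 m

Phase 1 (decelerating): v₀ = 20.0 m/s, a = -0.4 m/s².
v = v₀ + at = 20.0 + (-0.4)(28) = 8.80 m/s
Δx = v₀t + ½at² = 20.0·28 + 0.5·-0.4·28² = 403 m

Phase 2 (constant speed): v₀ = 8.80 m/s, a = 0 m/s².
v = v₀ + at = 8.80 + (0)(4) = 8.80 m/s
Δx = v₀t + ½at² = 8.80·4 + 0.5·0·4² = 35.2 m
Total distance = 403 + 35.2 = 438 m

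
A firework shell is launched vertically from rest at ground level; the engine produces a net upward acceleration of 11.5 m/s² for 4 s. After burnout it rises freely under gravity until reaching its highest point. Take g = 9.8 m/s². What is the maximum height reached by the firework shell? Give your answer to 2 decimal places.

Phase 1 (powered ascent): v₀ = 0 m/s, a = 11.5 m/s².
v = v₀ + at = 0 + (11.5)(4) = 46.0 m/s
Δx = v₀t + ½at² = 0·4 + 0.5·11.5·4² = 92.0 m

Phase 2 (coasting upward): v₀ = 46.0 m/s, a = -9.8 m/s².
v = v₀ + at → t = (0 − 46.0) / -9.8 = 4.69 s
v² = v₀² + 2aΔx → Δx = (0² − 46.0²)/(2·-9.8) = 108 m
Maximum height = 92.0 + 108 = 200 m

199.96 m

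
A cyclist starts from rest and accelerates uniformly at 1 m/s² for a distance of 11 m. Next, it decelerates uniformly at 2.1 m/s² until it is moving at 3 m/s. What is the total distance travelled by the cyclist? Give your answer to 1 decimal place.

14.1 m

Phase 1 (accelerating): v₀ = 0 m/s, a = 1 m/s².
v² = v₀² + 2aΔx = 0² + 2·1·11 = 22.0 → v = 4.69 m/s
t = (v − v₀)/a = (4.69 − 0)/1 = 4.69 s

Phase 2 (decelerating): v₀ = 4.69 m/s, a = -2.1 m/s².
v = v₀ + at → t = (3 − 4.69) / -2.1 = 0.805 s
v² = v₀² + 2aΔx → Δx = (3² − 4.69²)/(2·-2.1) = 3.10 m
Total distance = 11.0 + 3.10 = 14.1 m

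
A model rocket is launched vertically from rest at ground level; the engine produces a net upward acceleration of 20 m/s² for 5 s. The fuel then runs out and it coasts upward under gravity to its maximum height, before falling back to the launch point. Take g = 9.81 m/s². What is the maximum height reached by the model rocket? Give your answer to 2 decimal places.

759.68 m

Phase 1 (powered ascent): v₀ = 0 m/s, a = 20 m/s².
v = v₀ + at = 0 + (20)(5) = 100 m/s
Δx = v₀t + ½at² = 0·5 + 0.5·20·5² = 250 m

Phase 2 (coasting upward): v₀ = 100 m/s, a = -9.81 m/s².
v = v₀ + at → t = (0 − 100) / -9.81 = 10.2 s
v² = v₀² + 2aΔx → Δx = (0² − 100²)/(2·-9.81) = 510 m
Maximum height = 250 + 510 = 760 m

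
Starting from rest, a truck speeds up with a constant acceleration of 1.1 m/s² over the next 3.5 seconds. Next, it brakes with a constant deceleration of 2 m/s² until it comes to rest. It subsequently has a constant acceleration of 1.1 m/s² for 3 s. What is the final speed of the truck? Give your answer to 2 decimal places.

3.30 m/s

Phase 1 (accelerating): v₀ = 0 m/s, a = 1.1 m/s².
v = v₀ + at = 0 + (1.1)(3.5) = 3.85 m/s
Δx = v₀t + ½at² = 0·3.5 + 0.5·1.1·3.5² = 6.74 m

Phase 2 (decelerating): v₀ = 3.85 m/s, a = -2 m/s².
v = v₀ + at → t = (0 − 3.85) / -2 = 1.93 s
v² = v₀² + 2aΔx → Δx = (0² − 3.85²)/(2·-2) = 3.71 m

Phase 3 (accelerating): v₀ = 0 m/s, a = 1.1 m/s².
v = v₀ + at = 0 + (1.1)(3) = 3.30 m/s
Δx = v₀t + ½at² = 0·3 + 0.5·1.1·3² = 4.95 m
Final speed = 3.30 m/s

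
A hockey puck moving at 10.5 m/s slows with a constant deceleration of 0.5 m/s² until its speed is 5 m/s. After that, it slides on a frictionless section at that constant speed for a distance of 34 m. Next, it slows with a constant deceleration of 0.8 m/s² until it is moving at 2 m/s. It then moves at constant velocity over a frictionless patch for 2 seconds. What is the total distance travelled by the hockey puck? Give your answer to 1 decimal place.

136.4 m

Phase 1 (decelerating): v₀ = 10.5 m/s, a = -0.5 m/s².
v = v₀ + at → t = (5 − 10.5) / -0.5 = 11.0 s
v² = v₀² + 2aΔx → Δx = (5² − 10.5²)/(2·-0.5) = 85.2 m

Phase 2 (constant speed): v₀ = 5.00 m/s, a = 0 m/s².
Constant speed: t = d/v = 34/5.00 = 6.80 s

Phase 3 (decelerating): v₀ = 5.00 m/s, a = -0.8 m/s².
v = v₀ + at → t = (2 − 5.00) / -0.8 = 3.75 s
v² = v₀² + 2aΔx → Δx = (2² − 5.00²)/(2·-0.8) = 13.1 m

Phase 4 (constant speed): v₀ = 2.00 m/s, a = 0 m/s².
v = v₀ + at = 2.00 + (0)(2) = 2.00 m/s
Δx = v₀t + ½at² = 2.00·2 + 0.5·0·2² = 4.00 m
Total distance = 85.2 + 34.0 + 13.1 + 4.00 = 136 m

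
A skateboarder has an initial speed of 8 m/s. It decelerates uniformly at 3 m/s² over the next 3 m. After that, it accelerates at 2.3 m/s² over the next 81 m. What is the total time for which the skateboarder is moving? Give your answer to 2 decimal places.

Phase 1 (decelerating): v₀ = 8.00 m/s, a = -3 m/s².
v² = v₀² + 2aΔx = 8.00² + 2·-3·3 = 46.0 → v = 6.78 m/s
t = (v − v₀)/a = (6.78 − 8.00)/-3 = 0.406 s

Phase 2 (accelerating): v₀ = 6.78 m/s, a = 2.3 m/s².
v² = v₀² + 2aΔx = 6.78² + 2·2.3·81 = 419 → v = 20.5 m/s
t = (v − v₀)/a = (20.5 − 6.78)/2.3 = 5.95 s
Total time = 0.406 + 5.95 = 6.35 s

6.35 s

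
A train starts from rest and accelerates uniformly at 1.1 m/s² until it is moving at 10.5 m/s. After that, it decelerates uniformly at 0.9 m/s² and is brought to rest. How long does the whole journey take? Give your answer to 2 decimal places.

21.21 s

Phase 1 (accelerating): v₀ = 0 m/s, a = 1.1 m/s².
v = v₀ + at → t = (10.5 − 0) / 1.1 = 9.55 s
v² = v₀² + 2aΔx → Δx = (10.5² − 0²)/(2·1.1) = 50.1 m

Phase 2 (decelerating): v₀ = 10.5 m/s, a = -0.9 m/s².
v = v₀ + at → t = (0 − 10.5) / -0.9 = 11.7 s
v² = v₀² + 2aΔx → Δx = (0² − 10.5²)/(2·-0.9) = 61.2 m
Total time = 9.55 + 11.7 = 21.2 s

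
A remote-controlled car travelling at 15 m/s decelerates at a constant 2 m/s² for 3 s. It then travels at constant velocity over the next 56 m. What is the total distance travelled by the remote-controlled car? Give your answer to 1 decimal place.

92.0 m

Phase 1 (decelerating): v₀ = 15.0 m/s, a = -2 m/s².
v = v₀ + at = 15.0 + (-2)(3) = 9.00 m/s
Δx = v₀t + ½at² = 15.0·3 + 0.5·-2·3² = 36.0 m

Phase 2 (constant speed): v₀ = 9.00 m/s, a = 0 m/s².
Constant speed: t = d/v = 56/9.00 = 6.22 s
Total distance = 36.0 + 56.0 = 92.0 m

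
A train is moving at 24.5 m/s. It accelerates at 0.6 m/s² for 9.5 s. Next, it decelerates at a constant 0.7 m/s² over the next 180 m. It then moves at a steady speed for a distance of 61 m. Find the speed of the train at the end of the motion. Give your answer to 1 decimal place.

25.7 m/s

Phase 1 (accelerating): v₀ = 24.5 m/s, a = 0.6 m/s².
v = v₀ + at = 24.5 + (0.6)(9.5) = 30.2 m/s
Δx = v₀t + ½at² = 24.5·9.5 + 0.5·0.6·9.5² = 260 m

Phase 2 (decelerating): v₀ = 30.2 m/s, a = -0.7 m/s².
v² = v₀² + 2aΔx = 30.2² + 2·-0.7·180 = 660 → v = 25.7 m/s
t = (v − v₀)/a = (25.7 − 30.2)/-0.7 = 6.44 s

Phase 3 (constant speed): v₀ = 25.7 m/s, a = 0 m/s².
Constant speed: t = d/v = 61/25.7 = 2.37 s
Final speed = 25.7 m/s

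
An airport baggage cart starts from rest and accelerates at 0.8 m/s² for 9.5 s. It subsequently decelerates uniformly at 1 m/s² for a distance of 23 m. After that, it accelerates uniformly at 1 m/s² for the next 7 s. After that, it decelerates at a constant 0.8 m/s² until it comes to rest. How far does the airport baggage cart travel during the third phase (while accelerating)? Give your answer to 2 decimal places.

48.50 m

Phase 1 (accelerating): v₀ = 0 m/s, a = 0.8 m/s².
v = v₀ + at = 0 + (0.8)(9.5) = 7.60 m/s
Δx = v₀t + ½at² = 0·9.5 + 0.5·0.8·9.5² = 36.1 m

Phase 2 (decelerating): v₀ = 7.60 m/s, a = -1 m/s².
v² = v₀² + 2aΔx = 7.60² + 2·-1·23 = 11.8 → v = 3.43 m/s
t = (v − v₀)/a = (3.43 − 7.60)/-1 = 4.17 s

Phase 3 (accelerating): v₀ = 3.43 m/s, a = 1 m/s².
v = v₀ + at = 3.43 + (1)(7) = 10.4 m/s
Δx = v₀t + ½at² = 3.43·7 + 0.5·1·7² = 48.5 m
Distance in phase 3 = 48.5 m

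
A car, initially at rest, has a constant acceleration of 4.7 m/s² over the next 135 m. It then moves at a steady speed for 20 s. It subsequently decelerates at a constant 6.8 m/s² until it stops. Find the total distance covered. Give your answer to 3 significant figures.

941 m

Phase 1 (accelerating): v₀ = 0 m/s, a = 4.7 m/s².
v² = v₀² + 2aΔx = 0² + 2·4.7·135 = 1270 → v = 35.6 m/s
t = (v − v₀)/a = (35.6 − 0)/4.7 = 7.58 s

Phase 2 (constant speed): v₀ = 35.6 m/s, a = 0 m/s².
v = v₀ + at = 35.6 + (0)(20) = 35.6 m/s
Δx = v₀t + ½at² = 35.6·20 + 0.5·0·20² = 712 m

Phase 3 (decelerating): v₀ = 35.6 m/s, a = -6.8 m/s².
v = v₀ + at → t = (0 − 35.6) / -6.8 = 5.24 s
v² = v₀² + 2aΔx → Δx = (0² − 35.6²)/(2·-6.8) = 93.3 m
Total distance = 135 + 712 + 93.3 = 941 m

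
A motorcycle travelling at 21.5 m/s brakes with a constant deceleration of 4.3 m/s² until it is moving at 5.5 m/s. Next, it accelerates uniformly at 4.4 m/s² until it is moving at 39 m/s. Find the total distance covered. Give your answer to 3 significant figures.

Phase 1 (decelerating): v₀ = 21.5 m/s, a = -4.3 m/s².
v = v₀ + at → t = (5.5 − 21.5) / -4.3 = 3.72 s
v² = v₀² + 2aΔx → Δx = (5.5² − 21.5²)/(2·-4.3) = 50.2 m

Phase 2 (accelerating): v₀ = 5.50 m/s, a = 4.4 m/s².
v = v₀ + at → t = (39 − 5.50) / 4.4 = 7.61 s
v² = v₀² + 2aΔx → Δx = (39² − 5.50²)/(2·4.4) = 169 m
Total distance = 50.2 + 169 = 220 m

220 m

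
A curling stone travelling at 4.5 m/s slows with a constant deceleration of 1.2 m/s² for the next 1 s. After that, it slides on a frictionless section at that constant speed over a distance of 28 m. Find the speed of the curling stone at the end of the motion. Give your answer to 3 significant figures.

3.30 m/s

Phase 1 (decelerating): v₀ = 4.50 m/s, a = -1.2 m/s².
v = v₀ + at = 4.50 + (-1.2)(1) = 3.30 m/s
Δx = v₀t + ½at² = 4.50·1 + 0.5·-1.2·1² = 3.90 m

Phase 2 (constant speed): v₀ = 3.30 m/s, a = 0 m/s².
Constant speed: t = d/v = 28/3.30 = 8.48 s
Final speed = 3.30 m/s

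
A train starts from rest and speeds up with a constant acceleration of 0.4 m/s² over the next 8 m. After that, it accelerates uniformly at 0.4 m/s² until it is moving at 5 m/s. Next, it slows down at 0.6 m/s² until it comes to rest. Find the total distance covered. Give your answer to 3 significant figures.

Phase 1 (accelerating): v₀ = 0 m/s, a = 0.4 m/s².
v² = v₀² + 2aΔx = 0² + 2·0.4·8 = 6.40 → v = 2.53 m/s
t = (v − v₀)/a = (2.53 − 0)/0.4 = 6.32 s

Phase 2 (accelerating): v₀ = 2.53 m/s, a = 0.4 m/s².
v = v₀ + at → t = (5 − 2.53) / 0.4 = 6.18 s
v² = v₀² + 2aΔx → Δx = (5² − 2.53²)/(2·0.4) = 23.2 m

Phase 3 (decelerating): v₀ = 5.00 m/s, a = -0.6 m/s².
v = v₀ + at → t = (0 − 5.00) / -0.6 = 8.33 s
v² = v₀² + 2aΔx → Δx = (0² − 5.00²)/(2·-0.6) = 20.8 m
Total distance = 8.00 + 23.2 + 20.8 = 52.1 m

52.1 m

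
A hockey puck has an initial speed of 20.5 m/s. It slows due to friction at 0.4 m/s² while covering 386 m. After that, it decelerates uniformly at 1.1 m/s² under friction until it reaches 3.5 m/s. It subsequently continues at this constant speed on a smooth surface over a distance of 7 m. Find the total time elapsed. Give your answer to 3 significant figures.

33.3 s

Phase 1 (decelerating): v₀ = 20.5 m/s, a = -0.4 m/s².
v² = v₀² + 2aΔx = 20.5² + 2·-0.4·386 = 111 → v = 10.6 m/s
t = (v − v₀)/a = (10.6 − 20.5)/-0.4 = 24.9 s

Phase 2 (decelerating): v₀ = 10.6 m/s, a = -1.1 m/s².
v = v₀ + at → t = (3.5 − 10.6) / -1.1 = 6.42 s
v² = v₀² + 2aΔx → Δx = (3.5² − 10.6²)/(2·-1.1) = 45.1 m

Phase 3 (constant speed): v₀ = 3.50 m/s, a = 0 m/s².
Constant speed: t = d/v = 7/3.50 = 2.00 s
Total time = 24.9 + 6.42 + 2.00 = 33.3 s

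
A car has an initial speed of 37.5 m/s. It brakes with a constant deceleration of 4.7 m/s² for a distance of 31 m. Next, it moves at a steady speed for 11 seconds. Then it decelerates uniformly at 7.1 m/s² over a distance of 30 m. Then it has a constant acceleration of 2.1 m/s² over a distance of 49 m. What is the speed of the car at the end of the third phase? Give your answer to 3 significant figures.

Phase 1 (decelerating): v₀ = 37.5 m/s, a = -4.7 m/s².
v² = v₀² + 2aΔx = 37.5² + 2·-4.7·31 = 1110 → v = 33.4 m/s
t = (v − v₀)/a = (33.4 − 37.5)/-4.7 = 0.875 s

Phase 2 (constant speed): v₀ = 33.4 m/s, a = 0 m/s².
v = v₀ + at = 33.4 + (0)(11) = 33.4 m/s
Δx = v₀t + ½at² = 33.4·11 + 0.5·0·11² = 367 m

Phase 3 (decelerating): v₀ = 33.4 m/s, a = -7.1 m/s².
v² = v₀² + 2aΔx = 33.4² + 2·-7.1·30 = 689 → v = 26.2 m/s
t = (v − v₀)/a = (26.2 − 33.4)/-7.1 = 1.01 s
Speed at end of phase 3 = 26.2 m/s

26.2 m/s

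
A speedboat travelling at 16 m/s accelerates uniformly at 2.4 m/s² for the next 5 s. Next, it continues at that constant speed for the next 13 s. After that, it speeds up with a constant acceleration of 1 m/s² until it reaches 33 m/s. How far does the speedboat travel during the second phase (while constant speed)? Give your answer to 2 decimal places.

364.00 m

Phase 1 (accelerating): v₀ = 16.0 m/s, a = 2.4 m/s².
v = v₀ + at = 16.0 + (2.4)(5) = 28.0 m/s
Δx = v₀t + ½at² = 16.0·5 + 0.5·2.4·5² = 110 m

Phase 2 (constant speed): v₀ = 28.0 m/s, a = 0 m/s².
v = v₀ + at = 28.0 + (0)(13) = 28.0 m/s
Δx = v₀t + ½at² = 28.0·13 + 0.5·0·13² = 364 m
Distance in phase 2 = 364 m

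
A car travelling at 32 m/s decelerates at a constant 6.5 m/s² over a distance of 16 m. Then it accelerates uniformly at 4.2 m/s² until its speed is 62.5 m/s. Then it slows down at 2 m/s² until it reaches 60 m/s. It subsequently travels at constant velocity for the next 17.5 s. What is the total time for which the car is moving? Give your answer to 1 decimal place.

Phase 1 (decelerating): v₀ = 32.0 m/s, a = -6.5 m/s².
v² = v₀² + 2aΔx = 32.0² + 2·-6.5·16 = 816 → v = 28.6 m/s
t = (v − v₀)/a = (28.6 − 32.0)/-6.5 = 0.528 s

Phase 2 (accelerating): v₀ = 28.6 m/s, a = 4.2 m/s².
v = v₀ + at → t = (62.5 − 28.6) / 4.2 = 8.08 s
v² = v₀² + 2aΔx → Δx = (62.5² − 28.6²)/(2·4.2) = 368 m

Phase 3 (decelerating): v₀ = 62.5 m/s, a = -2 m/s².
v = v₀ + at → t = (60 − 62.5) / -2 = 1.25 s
v² = v₀² + 2aΔx → Δx = (60² − 62.5²)/(2·-2) = 76.6 m

Phase 4 (constant speed): v₀ = 60.0 m/s, a = 0 m/s².
v = v₀ + at = 60.0 + (0)(17.5) = 60.0 m/s
Δx = v₀t + ½at² = 60.0·17.5 + 0.5·0·17.5² = 1050 m
Total time = 0.528 + 8.08 + 1.25 + 17.5 = 27.4 s

27.4 s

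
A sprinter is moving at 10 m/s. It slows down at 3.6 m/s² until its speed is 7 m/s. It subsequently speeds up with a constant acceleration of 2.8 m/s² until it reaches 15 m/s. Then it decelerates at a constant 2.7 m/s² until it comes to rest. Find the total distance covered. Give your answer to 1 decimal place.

80.2 m

Phase 1 (decelerating): v₀ = 10.0 m/s, a = -3.6 m/s².
v = v₀ + at → t = (7 − 10.0) / -3.6 = 0.833 s
v² = v₀² + 2aΔx → Δx = (7² − 10.0²)/(2·-3.6) = 7.08 m

Phase 2 (accelerating): v₀ = 7.00 m/s, a = 2.8 m/s².
v = v₀ + at → t = (15 − 7.00) / 2.8 = 2.86 s
v² = v₀² + 2aΔx → Δx = (15² − 7.00²)/(2·2.8) = 31.4 m

Phase 3 (decelerating): v₀ = 15.0 m/s, a = -2.7 m/s².
v = v₀ + at → t = (0 − 15.0) / -2.7 = 5.56 s
v² = v₀² + 2aΔx → Δx = (0² − 15.0²)/(2·-2.7) = 41.7 m
Total distance = 7.08 + 31.4 + 41.7 = 80.2 m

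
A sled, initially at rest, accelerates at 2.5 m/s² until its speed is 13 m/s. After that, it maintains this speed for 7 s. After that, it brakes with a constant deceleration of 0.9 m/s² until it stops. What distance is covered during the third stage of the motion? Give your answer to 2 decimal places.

93.89 m

Phase 1 (accelerating): v₀ = 0 m/s, a = 2.5 m/s².
v = v₀ + at → t = (13 − 0) / 2.5 = 5.20 s
v² = v₀² + 2aΔx → Δx = (13² − 0²)/(2·2.5) = 33.8 m

Phase 2 (constant speed): v₀ = 13.0 m/s, a = 0 m/s².
v = v₀ + at = 13.0 + (0)(7) = 13.0 m/s
Δx = v₀t + ½at² = 13.0·7 + 0.5·0·7² = 91.0 m

Phase 3 (decelerating): v₀ = 13.0 m/s, a = -0.9 m/s².
v = v₀ + at → t = (0 − 13.0) / -0.9 = 14.4 s
v² = v₀² + 2aΔx → Δx = (0² − 13.0²)/(2·-0.9) = 93.9 m
Distance in phase 3 = 93.9 m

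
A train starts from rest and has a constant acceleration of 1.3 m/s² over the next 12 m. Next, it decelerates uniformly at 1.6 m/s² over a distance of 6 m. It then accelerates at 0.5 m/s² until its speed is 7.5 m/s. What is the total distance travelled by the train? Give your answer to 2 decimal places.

62.25 m

Phase 1 (accelerating): v₀ = 0 m/s, a = 1.3 m/s².
v² = v₀² + 2aΔx = 0² + 2·1.3·12 = 31.2 → v = 5.59 m/s
t = (v − v₀)/a = (5.59 − 0)/1.3 = 4.30 s

Phase 2 (decelerating): v₀ = 5.59 m/s, a = -1.6 m/s².
v² = v₀² + 2aΔx = 5.59² + 2·-1.6·6 = 12.0 → v = 3.46 m/s
t = (v − v₀)/a = (3.46 − 5.59)/-1.6 = 1.33 s

Phase 3 (accelerating): v₀ = 3.46 m/s, a = 0.5 m/s².
v = v₀ + at → t = (7.5 − 3.46) / 0.5 = 8.07 s
v² = v₀² + 2aΔx → Δx = (7.5² − 3.46²)/(2·0.5) = 44.2 m
Total distance = 12.0 + 6.00 + 44.2 = 62.2 m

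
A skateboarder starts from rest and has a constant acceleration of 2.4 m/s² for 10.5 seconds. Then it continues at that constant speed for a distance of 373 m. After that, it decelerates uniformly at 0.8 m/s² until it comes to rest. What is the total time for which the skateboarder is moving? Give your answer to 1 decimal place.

56.8 s

Phase 1 (accelerating): v₀ = 0 m/s, a = 2.4 m/s².
v = v₀ + at = 0 + (2.4)(10.5) = 25.2 m/s
Δx = v₀t + ½at² = 0·10.5 + 0.5·2.4·10.5² = 132 m

Phase 2 (constant speed): v₀ = 25.2 m/s, a = 0 m/s².
Constant speed: t = d/v = 373/25.2 = 14.8 s

Phase 3 (decelerating): v₀ = 25.2 m/s, a = -0.8 m/s².
v = v₀ + at → t = (0 − 25.2) / -0.8 = 31.5 s
v² = v₀² + 2aΔx → Δx = (0² − 25.2²)/(2·-0.8) = 397 m
Total time = 10.5 + 14.8 + 31.5 = 56.8 s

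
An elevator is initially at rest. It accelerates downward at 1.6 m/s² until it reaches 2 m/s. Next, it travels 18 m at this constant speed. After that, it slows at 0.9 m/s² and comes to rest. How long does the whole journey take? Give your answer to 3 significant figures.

12.5 s

Phase 1 (accelerating): v₀ = 0 m/s, a = 1.6 m/s².
v = v₀ + at → t = (2 − 0) / 1.6 = 1.25 s
v² = v₀² + 2aΔx → Δx = (2² − 0²)/(2·1.6) = 1.25 m

Phase 2 (constant speed): v₀ = 2.00 m/s, a = 0 m/s².
Constant speed: t = d/v = 18/2.00 = 9.00 s

Phase 3 (decelerating): v₀ = 2.00 m/s, a = -0.9 m/s².
v = v₀ + at → t = (0 − 2.00) / -0.9 = 2.22 s
v² = v₀² + 2aΔx → Δx = (0² − 2.00²)/(2·-0.9) = 2.22 m
Total time = 1.25 + 9.00 + 2.22 = 12.5 s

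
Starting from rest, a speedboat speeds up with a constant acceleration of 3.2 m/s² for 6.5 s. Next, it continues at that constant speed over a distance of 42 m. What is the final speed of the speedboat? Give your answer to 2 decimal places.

Phase 1 (accelerating): v₀ = 0 m/s, a = 3.2 m/s².
v = v₀ + at = 0 + (3.2)(6.5) = 20.8 m/s
Δx = v₀t + ½at² = 0·6.5 + 0.5·3.2·6.5² = 67.6 m

Phase 2 (constant speed): v₀ = 20.8 m/s, a = 0 m/s².
Constant speed: t = d/v = 42/20.8 = 2.02 s
Final speed = 20.8 m/s

20.80 m/s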